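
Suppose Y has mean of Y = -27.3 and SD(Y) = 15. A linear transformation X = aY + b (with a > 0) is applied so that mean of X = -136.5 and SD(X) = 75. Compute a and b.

SD(X) = a·SD(Y) (a > 0), so a = 75/15 = 5.
mean of X = a·mean of Y + b, so b = -136.5 − 5·(-27.3) = 0.

a = 5, b = 0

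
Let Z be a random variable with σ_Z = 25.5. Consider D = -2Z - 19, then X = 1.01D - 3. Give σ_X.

σ_X = 51.51

σ_D = |-2|·25.5 = 51.
σ_X = |1.01|·51 = 51.51.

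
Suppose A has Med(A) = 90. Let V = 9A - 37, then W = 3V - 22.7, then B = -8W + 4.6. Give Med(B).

Med(V) = 9·90 + (-37) = 773.
Med(W) = 3·773 + (-22.7) = 2296.3.
Med(B) = (-8)·2296.3 + 4.6 = -18365.8.

Med(B) = -18365.8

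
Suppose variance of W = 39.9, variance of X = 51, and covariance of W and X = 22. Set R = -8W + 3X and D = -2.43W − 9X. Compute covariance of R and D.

By bilinearity, covariance of R and D = ac·variance of W + bd·variance of X + (ad+bc)·covariance of W and X, with a=-8, b=3, c=-2.43, d=-9.
ac·variance of W = (-8)·(-2.43)·39.9 = 775.656
bd·variance of X = 3·(-9)·51 = -1377
(ad+bc)·covariance of W and X = (64.71)·22 = 1423.62
covariance of R and D = 775.656 + (-1377) + 1423.62 = 822.276.

covariance of R and D = 822.276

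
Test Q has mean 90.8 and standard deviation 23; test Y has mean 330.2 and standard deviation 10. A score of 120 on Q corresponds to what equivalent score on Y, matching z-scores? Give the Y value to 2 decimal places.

Y = 342.90

z = (120 − 90.8)/23 ≈ 1.2696.
Y = 330.2 + z·10 = 330.2 + (120 − 90.8)·10/23 ≈ 342.90.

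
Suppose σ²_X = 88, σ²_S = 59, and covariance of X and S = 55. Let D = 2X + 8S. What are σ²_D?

σ²_D = a²·σ²_X + b²·σ²_S + 2ab·covariance of X and S with a = 2, b = 8.
= 2²·88 + 8²·59 + 2·2·8·55
= 352 + 3776 + 1760 = 5888.

σ²_D = 5888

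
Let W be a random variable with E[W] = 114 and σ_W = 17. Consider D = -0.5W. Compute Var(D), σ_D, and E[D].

Var(D) = 72.25, σ_D = 8.5, E[D] = -57

D = -0.5W is linear with a = -0.5, b = 0.
Var(W) = 17² = 289.
Var(D) = a²·Var(W) = (-0.5)²·289 = 72.25.
σ_D = |a|·σ_W = |-0.5|·17 = 8.5.
E[D] = a·E[W] + b = (-0.5)·114 = -57.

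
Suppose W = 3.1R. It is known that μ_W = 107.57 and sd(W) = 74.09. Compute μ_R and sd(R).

From W = 3.1R: μ_W = a·μ_R + b, so μ_R = (μ_W − b)/a = (107.57 − 0)/3.1 = 34.7.
sd(W) = |a|·sd(R), so sd(R) = 74.09/|3.1| = 23.9.

μ_R = 34.7, sd(R) = 23.9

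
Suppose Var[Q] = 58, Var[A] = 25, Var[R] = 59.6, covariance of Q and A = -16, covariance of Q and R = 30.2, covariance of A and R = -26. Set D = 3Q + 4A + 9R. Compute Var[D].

Var[D] = 5124.4

Var[D] = a²·Var[Q] + b²·Var[A] + c²·Var[R] + 2ab·covariance of Q and A + 2ac·covariance of Q and R + 2bc·covariance of A and R, with a = 3, b = 4, c = 9.
= 522 + 400 + 4827.6 + (-384) + 1630.8 + (-1872)
= 5124.4.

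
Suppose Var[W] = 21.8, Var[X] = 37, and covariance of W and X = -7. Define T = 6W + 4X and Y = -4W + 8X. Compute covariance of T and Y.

covariance of T and Y = 436.8

By bilinearity, covariance of T and Y = ac·Var[W] + bd·Var[X] + (ad+bc)·covariance of W and X, with a=6, b=4, c=-4, d=8.
ac·Var[W] = 6·(-4)·21.8 = -523.2
bd·Var[X] = 4·8·37 = 1184
(ad+bc)·covariance of W and X = (32)·(-7) = -224
covariance of T and Y = -523.2 + 1184 + (-224) = 436.8.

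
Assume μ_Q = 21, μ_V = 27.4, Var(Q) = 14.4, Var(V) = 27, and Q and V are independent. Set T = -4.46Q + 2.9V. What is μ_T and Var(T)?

μ_T = -14.2, Var(T) = 513.50904

μ_T = (-4.46)·μ_Q + 2.9·μ_V = (-4.46)·21 + 2.9·27.4 = -14.2.
Var(T) = a²·Var(Q) + b²·Var(V) + 2ab·Cov(Q, V) with a = -4.46, b = 2.9.
Independence gives Cov(Q, V) = 0.
= (-4.46)²·14.4 + 2.9²·27 + 2·(-4.46)·2.9·0
= 286.43904 + 227.07 + 0 = 513.50904.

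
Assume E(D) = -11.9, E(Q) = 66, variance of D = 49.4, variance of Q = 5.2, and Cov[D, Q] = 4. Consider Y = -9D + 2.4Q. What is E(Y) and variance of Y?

E(Y) = 265.5, variance of Y = 3858.552

E(Y) = (-9)·E(D) + 2.4·E(Q) = (-9)·(-11.9) + 2.4·66 = 265.5.
variance of Y = a²·variance of D + b²·variance of Q + 2ab·Cov[D, Q] with a = -9, b = 2.4.
= (-9)²·49.4 + 2.4²·5.2 + 2·(-9)·2.4·4
= 4001.4 + 29.952 + (-172.8) = 3858.552.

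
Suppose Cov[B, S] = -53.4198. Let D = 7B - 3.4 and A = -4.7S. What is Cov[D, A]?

Cov[D, A] = 1757.51142

Cov[D, A] = a·c·Cov[B, S] = 7·(-4.7)·(-53.4198) = 1757.51142. Additive constants drop out.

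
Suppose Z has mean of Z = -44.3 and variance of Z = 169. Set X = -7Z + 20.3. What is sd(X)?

sd(X) = 91

X = -7Z + 20.3 is linear with a = -7, b = 20.3.
sd(Z) = √169 = 13.
sd(X) = |a|·sd(Z) = |-7|·13 = 91.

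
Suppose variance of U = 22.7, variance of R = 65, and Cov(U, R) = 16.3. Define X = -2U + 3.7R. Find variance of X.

variance of X = a²·variance of U + b²·variance of R + 2ab·Cov(U, R) with a = -2, b = 3.7.
= (-2)²·22.7 + 3.7²·65 + 2·(-2)·3.7·16.3
= 90.8 + 889.85 + (-241.24) = 739.41.

variance of X = 739.41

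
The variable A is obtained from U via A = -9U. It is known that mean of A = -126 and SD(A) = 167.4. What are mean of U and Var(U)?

mean of U = 14, Var(U) = 345.96

From A = -9U: mean of A = a·mean of U + b, so mean of U = (mean of A − b)/a = (-126 − 0)/(-9) = 14.
Var(A) = 167.4² = 28022.76.
Var(A) = a²·Var(U), so Var(U) = 28022.76/(-9)² = 345.96.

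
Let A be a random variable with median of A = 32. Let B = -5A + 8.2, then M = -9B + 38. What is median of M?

median of B = (-5)·32 + 8.2 = -151.8.
median of M = (-9)·(-151.8) + 38 = 1404.2.

median of M = 1404.2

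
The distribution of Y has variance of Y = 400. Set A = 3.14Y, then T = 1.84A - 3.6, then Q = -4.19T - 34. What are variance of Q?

variance of A = 3.14²·400 = 3943.84.
variance of T = 1.84²·3943.84 = 13352.264704.
variance of Q = (-4.19)²·13352.264704 = 234413.6943698944.

variance of Q = 234413.6943698944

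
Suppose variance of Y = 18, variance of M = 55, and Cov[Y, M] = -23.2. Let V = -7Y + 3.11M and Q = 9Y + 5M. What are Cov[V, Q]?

By bilinearity, Cov[V, Q] = ac·variance of Y + bd·variance of M + (ad+bc)·Cov[Y, M], with a=-7, b=3.11, c=9, d=5.
ac·variance of Y = (-7)·9·18 = -1134
bd·variance of M = 3.11·5·55 = 855.25
(ad+bc)·Cov[Y, M] = (-7.01)·(-23.2) = 162.632
Cov[V, Q] = -1134 + 855.25 + 162.632 = -116.118.

Cov[V, Q] = -116.118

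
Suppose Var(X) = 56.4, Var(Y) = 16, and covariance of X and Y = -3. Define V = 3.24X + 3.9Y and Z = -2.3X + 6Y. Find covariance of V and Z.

covariance of V and Z = -77.3028

By bilinearity, covariance of V and Z = ac·Var(X) + bd·Var(Y) + (ad+bc)·covariance of X and Y, with a=3.24, b=3.9, c=-2.3, d=6.
ac·Var(X) = 3.24·(-2.3)·56.4 = -420.2928
bd·Var(Y) = 3.9·6·16 = 374.4
(ad+bc)·covariance of X and Y = (10.47)·(-3) = -31.41
covariance of V and Z = -420.2928 + 374.4 + (-31.41) = -77.3028.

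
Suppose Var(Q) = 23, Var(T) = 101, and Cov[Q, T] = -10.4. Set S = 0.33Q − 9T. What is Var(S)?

Var(S) = a²·Var(Q) + b²·Var(T) + 2ab·Cov[Q, T] with a = 0.33, b = -9.
= 0.33²·23 + (-9)²·101 + 2·0.33·(-9)·(-10.4)
= 2.5047 + 8181 + 61.776 = 8245.2807.

Var(S) = 8245.2807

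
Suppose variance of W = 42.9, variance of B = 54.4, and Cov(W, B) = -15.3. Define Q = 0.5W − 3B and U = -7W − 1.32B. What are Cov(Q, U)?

Cov(Q, U) = -245.928

By bilinearity, Cov(Q, U) = ac·variance of W + bd·variance of B + (ad+bc)·Cov(W, B), with a=0.5, b=-3, c=-7, d=-1.32.
ac·variance of W = 0.5·(-7)·42.9 = -150.15
bd·variance of B = (-3)·(-1.32)·54.4 = 215.424
(ad+bc)·Cov(W, B) = (20.34)·(-15.3) = -311.202
Cov(Q, U) = -150.15 + 215.424 + (-311.202) = -245.928.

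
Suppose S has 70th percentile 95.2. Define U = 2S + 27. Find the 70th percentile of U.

Since a = 2 > 0 the transformation is increasing, so the 70th percentile of U = a·(P_{70} of S) + b = 2·95.2 + 27 = 217.4.

70th percentile of U = 217.4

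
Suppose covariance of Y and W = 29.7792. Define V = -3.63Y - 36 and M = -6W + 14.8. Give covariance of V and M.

covariance of V and M = a·c·covariance of Y and W = (-3.63)·(-6)·29.7792 = 648.590976. Additive constants drop out.

covariance of V and M = 648.590976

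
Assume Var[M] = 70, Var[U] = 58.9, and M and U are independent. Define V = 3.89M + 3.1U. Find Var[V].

Var[V] = a²·Var[M] + b²·Var[U] + 2ab·covariance of M and U with a = 3.89, b = 3.1.
Independence gives covariance of M and U = 0.
= 3.89²·70 + 3.1²·58.9 + 2·3.89·3.1·0
= 1059.247 + 566.029 + 0 = 1625.276.

Var[V] = 1625.276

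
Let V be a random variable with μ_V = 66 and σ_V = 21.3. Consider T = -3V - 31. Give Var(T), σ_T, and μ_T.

T = -3V - 31 is linear with a = -3, b = -31.
Var(V) = 21.3² = 453.69.
Var(T) = a²·Var(V) = (-3)²·453.69 = 4083.21 (the additive constant -31 does not affect variance).
σ_T = |a|·σ_V = |-3|·21.3 = 63.9.
μ_T = a·μ_V + b = (-3)·66 + (-31) = -229.

Var(T) = 4083.21, σ_T = 63.9, μ_T = -229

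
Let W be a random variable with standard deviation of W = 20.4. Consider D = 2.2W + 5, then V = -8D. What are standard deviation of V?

standard deviation of V = 359.04

standard deviation of D = |2.2|·20.4 = 44.88.
standard deviation of V = |-8|·44.88 = 359.04.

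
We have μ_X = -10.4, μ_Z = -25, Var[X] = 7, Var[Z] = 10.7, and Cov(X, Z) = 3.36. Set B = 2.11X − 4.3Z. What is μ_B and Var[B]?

μ_B = 2.11·μ_X + (-4.3)·μ_Z = 2.11·(-10.4) + (-4.3)·(-25) = 85.556.
Var[B] = a²·Var[X] + b²·Var[Z] + 2ab·Cov(X, Z) with a = 2.11, b = -4.3.
= 2.11²·7 + (-4.3)²·10.7 + 2·2.11·(-4.3)·3.36
= 31.1647 + 197.843 + (-60.97056) = 168.03714.

μ_B = 85.556, Var[B] = 168.03714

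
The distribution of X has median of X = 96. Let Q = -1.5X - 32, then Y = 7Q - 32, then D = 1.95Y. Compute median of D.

median of Q = (-1.5)·96 + (-32) = -176.
median of Y = 7·(-176) + (-32) = -1264.
median of D = 1.95·(-1264) = -2464.8.

median of D = -2464.8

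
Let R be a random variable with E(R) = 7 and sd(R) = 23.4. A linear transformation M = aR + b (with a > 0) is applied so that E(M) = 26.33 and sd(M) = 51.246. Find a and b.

sd(M) = a·sd(R) (a > 0), so a = 51.246/23.4 = 2.19.
E(M) = a·E(R) + b, so b = 26.33 − 2.19·7 = 11.

a = 2.19, b = 11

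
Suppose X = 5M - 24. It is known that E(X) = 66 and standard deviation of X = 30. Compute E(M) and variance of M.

E(M) = 18, variance of M = 36

From X = 5M - 24: E(X) = a·E(M) + b, so E(M) = (E(X) − b)/a = (66 − (-24))/5 = 18.
variance of X = 30² = 900.
variance of X = a²·variance of M, so variance of M = 900/5² = 36.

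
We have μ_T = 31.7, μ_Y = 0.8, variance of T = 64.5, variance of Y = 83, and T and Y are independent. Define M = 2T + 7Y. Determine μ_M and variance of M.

μ_M = 69, variance of M = 4325

μ_M = 2·μ_T + 7·μ_Y = 2·31.7 + 7·0.8 = 69.
variance of M = a²·variance of T + b²·variance of Y + 2ab·Cov(T, Y) with a = 2, b = 7.
Independence gives Cov(T, Y) = 0.
= 2²·64.5 + 7²·83 + 2·2·7·0
= 258 + 4067 + 0 = 4325.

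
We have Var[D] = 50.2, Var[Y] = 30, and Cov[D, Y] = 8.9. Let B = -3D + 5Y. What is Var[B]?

Var[B] = a²·Var[D] + b²·Var[Y] + 2ab·Cov[D, Y] with a = -3, b = 5.
= (-3)²·50.2 + 5²·30 + 2·(-3)·5·8.9
= 451.8 + 750 + (-267) = 934.8.

Var[B] = 934.8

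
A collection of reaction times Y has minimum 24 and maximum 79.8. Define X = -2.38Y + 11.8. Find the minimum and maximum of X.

min(X) = -178.124, max(X) = -45.32

a = -2.38 < 0, so order reverses: min(X) = a·max(Y)+b = (-2.38)·79.8 + 11.8 = -178.124; max(X) = a·min(Y)+b = (-2.38)·24 + 11.8 = -45.32.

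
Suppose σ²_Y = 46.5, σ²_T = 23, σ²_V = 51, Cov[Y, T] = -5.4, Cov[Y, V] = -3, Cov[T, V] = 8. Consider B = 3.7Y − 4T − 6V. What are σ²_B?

σ²_B = 3517.625

σ²_B = a²·σ²_Y + b²·σ²_T + c²·σ²_V + 2ab·Cov[Y, T] + 2ac·Cov[Y, V] + 2bc·Cov[T, V], with a = 3.7, b = -4, c = -6.
= 636.585 + 368 + 1836 + 159.84 + 133.2 + 384
= 3517.625.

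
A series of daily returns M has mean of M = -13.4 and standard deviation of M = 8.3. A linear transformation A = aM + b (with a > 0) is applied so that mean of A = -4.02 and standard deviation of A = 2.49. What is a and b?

a = 0.3, b = 0

standard deviation of A = a·standard deviation of M (a > 0), so a = 2.49/8.3 = 0.3.
mean of A = a·mean of M + b, so b = -4.02 − 0.3·(-13.4) = 0.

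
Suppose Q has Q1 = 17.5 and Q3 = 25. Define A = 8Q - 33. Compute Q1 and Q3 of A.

a = 8 > 0: Q1(A) = a·Q1(Q)+b = 107, Q3(A) = a·Q3(Q)+b = 167.

Q1(A) = 107, Q3(A) = 167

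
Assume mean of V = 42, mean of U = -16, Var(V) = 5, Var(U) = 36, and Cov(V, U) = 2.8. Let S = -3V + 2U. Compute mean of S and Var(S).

mean of S = -158, Var(S) = 155.4

mean of S = (-3)·mean of V + 2·mean of U = (-3)·42 + 2·(-16) = -158.
Var(S) = a²·Var(V) + b²·Var(U) + 2ab·Cov(V, U) with a = -3, b = 2.
= (-3)²·5 + 2²·36 + 2·(-3)·2·2.8
= 45 + 144 + (-33.6) = 155.4.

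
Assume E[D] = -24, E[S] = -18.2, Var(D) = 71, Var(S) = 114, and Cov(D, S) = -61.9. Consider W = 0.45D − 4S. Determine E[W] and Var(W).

E[W] = 0.45·E[D] + (-4)·E[S] = 0.45·(-24) + (-4)·(-18.2) = 62.
Var(W) = a²·Var(D) + b²·Var(S) + 2ab·Cov(D, S) with a = 0.45, b = -4.
= 0.45²·71 + (-4)²·114 + 2·0.45·(-4)·(-61.9)
= 14.3775 + 1824 + 222.84 = 2061.2175.

E[W] = 62, Var(W) = 2061.2175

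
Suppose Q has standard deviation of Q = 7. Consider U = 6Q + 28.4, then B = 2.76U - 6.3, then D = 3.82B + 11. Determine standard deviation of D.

standard deviation of D = 442.8144

standard deviation of U = |6|·7 = 42.
standard deviation of B = |2.76|·42 = 115.92.
standard deviation of D = |3.82|·115.92 = 442.8144.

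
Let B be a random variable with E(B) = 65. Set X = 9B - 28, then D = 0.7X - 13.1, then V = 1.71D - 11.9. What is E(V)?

E(V) = 632.428

E(X) = 9·65 + (-28) = 557.
E(D) = 0.7·557 + (-13.1) = 376.8.
E(V) = 1.71·376.8 + (-11.9) = 632.428.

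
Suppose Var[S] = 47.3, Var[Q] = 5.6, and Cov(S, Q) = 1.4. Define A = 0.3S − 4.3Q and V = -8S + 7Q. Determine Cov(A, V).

By bilinearity, Cov(A, V) = ac·Var[S] + bd·Var[Q] + (ad+bc)·Cov(S, Q), with a=0.3, b=-4.3, c=-8, d=7.
ac·Var[S] = 0.3·(-8)·47.3 = -113.52
bd·Var[Q] = (-4.3)·7·5.6 = -168.56
(ad+bc)·Cov(S, Q) = (36.5)·1.4 = 51.1
Cov(A, V) = -113.52 + (-168.56) + 51.1 = -230.98.

Cov(A, V) = -230.98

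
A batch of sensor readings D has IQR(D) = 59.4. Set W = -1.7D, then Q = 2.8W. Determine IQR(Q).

IQR(W) = |-1.7|·59.4 = 100.98.
IQR(Q) = |2.8|·100.98 = 282.744.

IQR(Q) = 282.744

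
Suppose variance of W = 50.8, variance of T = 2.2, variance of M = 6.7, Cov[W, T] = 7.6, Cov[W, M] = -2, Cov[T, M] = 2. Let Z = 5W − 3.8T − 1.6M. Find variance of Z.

variance of Z = a²·variance of W + b²·variance of T + c²·variance of M + 2ab·Cov[W, T] + 2ac·Cov[W, M] + 2bc·Cov[T, M], with a = 5, b = -3.8, c = -1.6.
= 1270 + 31.768 + 17.152 + (-288.8) + 32 + 24.32
= 1086.44.

variance of Z = 1086.44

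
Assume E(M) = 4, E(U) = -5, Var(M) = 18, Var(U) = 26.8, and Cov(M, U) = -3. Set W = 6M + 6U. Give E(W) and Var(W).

E(W) = -6, Var(W) = 1396.8

E(W) = 6·E(M) + 6·E(U) = 6·4 + 6·(-5) = -6.
Var(W) = a²·Var(M) + b²·Var(U) + 2ab·Cov(M, U) with a = 6, b = 6.
= 6²·18 + 6²·26.8 + 2·6·6·(-3)
= 648 + 964.8 + (-216) = 1396.8.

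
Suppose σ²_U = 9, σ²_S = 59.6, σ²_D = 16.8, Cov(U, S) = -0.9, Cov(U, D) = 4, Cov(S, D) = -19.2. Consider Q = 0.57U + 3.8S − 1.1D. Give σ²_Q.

σ²_Q = 1035.4733

σ²_Q = a²·σ²_U + b²·σ²_S + c²·σ²_D + 2ab·Cov(U, S) + 2ac·Cov(U, D) + 2bc·Cov(S, D), with a = 0.57, b = 3.8, c = -1.1.
= 2.9241 + 860.624 + 20.328 + (-3.8988) + (-5.016) + 160.512
= 1035.4733.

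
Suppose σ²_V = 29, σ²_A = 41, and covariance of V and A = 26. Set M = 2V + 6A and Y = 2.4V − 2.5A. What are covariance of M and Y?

By bilinearity, covariance of M and Y = ac·σ²_V + bd·σ²_A + (ad+bc)·covariance of V and A, with a=2, b=6, c=2.4, d=-2.5.
ac·σ²_V = 2·2.4·29 = 139.2
bd·σ²_A = 6·(-2.5)·41 = -615
(ad+bc)·covariance of V and A = (9.4)·26 = 244.4
covariance of M and Y = 139.2 + (-615) + 244.4 = -231.4.

covariance of M and Y = -231.4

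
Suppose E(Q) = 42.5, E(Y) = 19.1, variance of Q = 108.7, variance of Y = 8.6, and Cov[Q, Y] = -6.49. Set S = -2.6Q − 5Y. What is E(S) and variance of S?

E(S) = (-2.6)·E(Q) + (-5)·E(Y) = (-2.6)·42.5 + (-5)·19.1 = -206.
variance of S = a²·variance of Q + b²·variance of Y + 2ab·Cov[Q, Y] with a = -2.6, b = -5.
= (-2.6)²·108.7 + (-5)²·8.6 + 2·(-2.6)·(-5)·(-6.49)
= 734.812 + 215 + (-168.74) = 781.072.

E(S) = -206, variance of S = 781.072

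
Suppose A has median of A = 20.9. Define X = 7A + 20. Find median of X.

A linear map preserves order up to sign, so median of X = a·median of A + b = 7·20.9 + 20 = 166.3.

median of X = 166.3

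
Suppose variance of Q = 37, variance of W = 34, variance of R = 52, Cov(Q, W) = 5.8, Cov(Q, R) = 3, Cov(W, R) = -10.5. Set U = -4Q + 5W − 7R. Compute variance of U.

variance of U = 4661

variance of U = a²·variance of Q + b²·variance of W + c²·variance of R + 2ab·Cov(Q, W) + 2ac·Cov(Q, R) + 2bc·Cov(W, R), with a = -4, b = 5, c = -7.
= 592 + 850 + 2548 + (-232) + 168 + 735
= 4661.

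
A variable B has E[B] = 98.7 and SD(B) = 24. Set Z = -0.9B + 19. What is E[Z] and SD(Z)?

Z = -0.9B + 19 is linear with a = -0.9, b = 19.
E[Z] = a·E[B] + b = (-0.9)·98.7 + 19 = -69.83.
SD(Z) = |a|·SD(B) = |-0.9|·24 = 21.6.

E[Z] = -69.83, SD(Z) = 21.6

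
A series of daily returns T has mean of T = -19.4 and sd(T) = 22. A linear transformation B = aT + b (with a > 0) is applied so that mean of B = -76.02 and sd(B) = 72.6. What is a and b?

sd(B) = a·sd(T) (a > 0), so a = 72.6/22 = 3.3.
mean of B = a·mean of T + b, so b = -76.02 − 3.3·(-19.4) = -12.

a = 3.3, b = -12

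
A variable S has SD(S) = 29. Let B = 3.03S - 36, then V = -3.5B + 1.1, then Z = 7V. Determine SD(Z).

SD(Z) = 2152.815

SD(B) = |3.03|·29 = 87.87.
SD(V) = |-3.5|·87.87 = 307.545.
SD(Z) = |7|·307.545 = 2152.815.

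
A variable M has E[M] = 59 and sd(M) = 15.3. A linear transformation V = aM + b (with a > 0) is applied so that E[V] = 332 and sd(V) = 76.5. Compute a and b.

a = 5, b = 37

sd(V) = a·sd(M) (a > 0), so a = 76.5/15.3 = 5.
E[V] = a·E[M] + b, so b = 332 − 5·59 = 37.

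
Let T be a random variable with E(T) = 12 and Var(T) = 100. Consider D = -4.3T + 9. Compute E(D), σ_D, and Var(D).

D = -4.3T + 9 is linear with a = -4.3, b = 9.
E(D) = a·E(T) + b = (-4.3)·12 + 9 = -42.6.
σ_T = √100 = 10.
σ_D = |a|·σ_T = |-4.3|·10 = 43.
Var(D) = a²·Var(T) = (-4.3)²·100 = 1849 (the additive constant 9 does not affect variance).

E(D) = -42.6, σ_D = 43, Var(D) = 1849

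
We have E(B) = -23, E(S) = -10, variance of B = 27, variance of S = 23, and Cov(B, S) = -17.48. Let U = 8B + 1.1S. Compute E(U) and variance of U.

E(U) = 8·E(B) + 1.1·E(S) = 8·(-23) + 1.1·(-10) = -195.
variance of U = a²·variance of B + b²·variance of S + 2ab·Cov(B, S) with a = 8, b = 1.1.
= 8²·27 + 1.1²·23 + 2·8·1.1·(-17.48)
= 1728 + 27.83 + (-307.648) = 1448.182.

E(U) = -195, variance of U = 1448.182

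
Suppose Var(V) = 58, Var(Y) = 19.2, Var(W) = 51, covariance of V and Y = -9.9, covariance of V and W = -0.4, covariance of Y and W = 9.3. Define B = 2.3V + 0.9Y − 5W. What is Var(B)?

Var(B) = a²·Var(V) + b²·Var(Y) + c²·Var(W) + 2ab·covariance of V and Y + 2ac·covariance of V and W + 2bc·covariance of Y and W, with a = 2.3, b = 0.9, c = -5.
= 306.82 + 15.552 + 1275 + (-40.986) + 9.2 + (-83.7)
= 1481.886.

Var(B) = 1481.886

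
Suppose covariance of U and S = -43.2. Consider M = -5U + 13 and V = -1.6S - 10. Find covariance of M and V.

covariance of M and V = a·c·covariance of U and S = (-5)·(-1.6)·(-43.2) = -345.6. Additive constants drop out.

covariance of M and V = -345.6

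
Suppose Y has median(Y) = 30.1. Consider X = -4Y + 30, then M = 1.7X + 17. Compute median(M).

median(X) = (-4)·30.1 + 30 = -90.4.
median(M) = 1.7·(-90.4) + 17 = -136.68.

median(M) = -136.68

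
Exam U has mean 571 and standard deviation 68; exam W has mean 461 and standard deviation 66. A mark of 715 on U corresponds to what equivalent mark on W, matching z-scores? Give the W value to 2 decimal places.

W = 600.76

z = (715 − 571)/68 ≈ 2.1176.
W = 461 + z·66 = 461 + (715 − 571)·66/68 ≈ 600.76.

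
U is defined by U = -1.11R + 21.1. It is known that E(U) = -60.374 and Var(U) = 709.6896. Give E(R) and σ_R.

E(R) = 73.4, σ_R = 24

From U = -1.11R + 21.1: E(U) = a·E(R) + b, so E(R) = (E(U) − b)/a = (-60.374 − 21.1)/(-1.11) = 73.4.
σ_U = √709.6896 = 26.64.
σ_U = |a|·σ_R, so σ_R = 26.64/|-1.11| = 24.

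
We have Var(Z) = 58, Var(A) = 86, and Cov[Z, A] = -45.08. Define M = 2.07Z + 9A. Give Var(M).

Var(M) = 5534.8434

Var(M) = a²·Var(Z) + b²·Var(A) + 2ab·Cov[Z, A] with a = 2.07, b = 9.
= 2.07²·58 + 9²·86 + 2·2.07·9·(-45.08)
= 248.5242 + 6966 + (-1679.6808) = 5534.8434.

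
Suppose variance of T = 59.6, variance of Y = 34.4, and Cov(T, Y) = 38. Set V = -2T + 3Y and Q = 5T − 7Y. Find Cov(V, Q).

Cov(V, Q) = -216.4

By bilinearity, Cov(V, Q) = ac·variance of T + bd·variance of Y + (ad+bc)·Cov(T, Y), with a=-2, b=3, c=5, d=-7.
ac·variance of T = (-2)·5·59.6 = -596
bd·variance of Y = 3·(-7)·34.4 = -722.4
(ad+bc)·Cov(T, Y) = (29)·38 = 1102
Cov(V, Q) = -596 + (-722.4) + 1102 = -216.4.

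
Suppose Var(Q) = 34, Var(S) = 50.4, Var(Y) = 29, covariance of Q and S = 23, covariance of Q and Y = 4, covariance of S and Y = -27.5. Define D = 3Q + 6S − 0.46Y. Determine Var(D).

Var(D) = a²·Var(Q) + b²·Var(S) + c²·Var(Y) + 2ab·covariance of Q and S + 2ac·covariance of Q and Y + 2bc·covariance of S and Y, with a = 3, b = 6, c = -0.46.
= 306 + 1814.4 + 6.1364 + 828 + (-11.04) + 151.8
= 3095.2964.

Var(D) = 3095.2964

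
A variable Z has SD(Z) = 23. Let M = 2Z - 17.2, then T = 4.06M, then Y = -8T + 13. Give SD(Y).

SD(Y) = 1494.08

SD(M) = |2|·23 = 46.
SD(T) = |4.06|·46 = 186.76.
SD(Y) = |-8|·186.76 = 1494.08.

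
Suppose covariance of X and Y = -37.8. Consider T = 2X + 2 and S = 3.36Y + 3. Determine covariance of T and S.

covariance of T and S = -254.016

covariance of T and S = a·c·covariance of X and Y = 2·3.36·(-37.8) = -254.016. Additive constants drop out.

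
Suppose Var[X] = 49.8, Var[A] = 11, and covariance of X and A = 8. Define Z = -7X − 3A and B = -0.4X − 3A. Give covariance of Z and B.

By bilinearity, covariance of Z and B = ac·Var[X] + bd·Var[A] + (ad+bc)·covariance of X and A, with a=-7, b=-3, c=-0.4, d=-3.
ac·Var[X] = (-7)·(-0.4)·49.8 = 139.44
bd·Var[A] = (-3)·(-3)·11 = 99
(ad+bc)·covariance of X and A = (22.2)·8 = 177.6
covariance of Z and B = 139.44 + 99 + 177.6 = 416.04.

covariance of Z and B = 416.04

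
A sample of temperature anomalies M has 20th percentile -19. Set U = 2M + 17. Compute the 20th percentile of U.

Since a = 2 > 0 the transformation is increasing, so the 20th percentile of U = a·(P_{20} of M) + b = 2·(-19) + 17 = -21.

20th percentile of U = -21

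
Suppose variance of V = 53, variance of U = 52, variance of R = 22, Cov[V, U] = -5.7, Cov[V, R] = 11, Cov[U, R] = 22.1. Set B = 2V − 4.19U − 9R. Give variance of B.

variance of B = 4273.2312

variance of B = a²·variance of V + b²·variance of U + c²·variance of R + 2ab·Cov[V, U] + 2ac·Cov[V, R] + 2bc·Cov[U, R], with a = 2, b = -4.19, c = -9.
= 212 + 912.9172 + 1782 + 95.532 + (-396) + 1666.782
= 4273.2312.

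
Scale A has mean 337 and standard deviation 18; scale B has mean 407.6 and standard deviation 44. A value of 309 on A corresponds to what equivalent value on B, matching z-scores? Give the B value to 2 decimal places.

B = 339.16

z = (309 − 337)/18 ≈ -1.5556.
B = 407.6 + z·44 = 407.6 + (309 − 337)·44/18 ≈ 339.16.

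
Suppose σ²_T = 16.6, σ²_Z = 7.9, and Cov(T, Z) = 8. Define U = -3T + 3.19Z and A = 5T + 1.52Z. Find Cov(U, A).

By bilinearity, Cov(U, A) = ac·σ²_T + bd·σ²_Z + (ad+bc)·Cov(T, Z), with a=-3, b=3.19, c=5, d=1.52.
ac·σ²_T = (-3)·5·16.6 = -249
bd·σ²_Z = 3.19·1.52·7.9 = 38.30552
(ad+bc)·Cov(T, Z) = (11.39)·8 = 91.12
Cov(U, A) = -249 + 38.30552 + 91.12 = -119.57448.

Cov(U, A) = -119.57448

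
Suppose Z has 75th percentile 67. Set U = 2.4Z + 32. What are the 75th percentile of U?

Since a = 2.4 > 0 the transformation is increasing, so the 75th percentile of U = a·(P_{75} of Z) + b = 2.4·67 + 32 = 192.8.

75th percentile of U = 192.8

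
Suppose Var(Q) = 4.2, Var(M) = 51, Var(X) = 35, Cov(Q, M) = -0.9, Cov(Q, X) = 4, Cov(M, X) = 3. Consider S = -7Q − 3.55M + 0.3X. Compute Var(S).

Var(S) = a²·Var(Q) + b²·Var(M) + c²·Var(X) + 2ab·Cov(Q, M) + 2ac·Cov(Q, X) + 2bc·Cov(M, X), with a = -7, b = -3.55, c = 0.3.
= 205.8 + 642.7275 + 3.15 + (-44.73) + (-16.8) + (-6.39)
= 783.7575.

Var(S) = 783.7575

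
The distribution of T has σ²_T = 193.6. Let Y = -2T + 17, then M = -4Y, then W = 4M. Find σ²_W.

σ²_Y = (-2)²·193.6 = 774.4.
σ²_M = (-4)²·774.4 = 12390.4.
σ²_W = 4²·12390.4 = 198246.4.

σ²_W = 198246.4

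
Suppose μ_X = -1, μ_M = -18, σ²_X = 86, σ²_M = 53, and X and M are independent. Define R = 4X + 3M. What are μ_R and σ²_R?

μ_R = -58, σ²_R = 1853

μ_R = 4·μ_X + 3·μ_M = 4·(-1) + 3·(-18) = -58.
σ²_R = a²·σ²_X + b²·σ²_M + 2ab·Cov(X, M) with a = 4, b = 3.
Independence gives Cov(X, M) = 0.
= 4²·86 + 3²·53 + 2·4·3·0
= 1376 + 477 + 0 = 1853.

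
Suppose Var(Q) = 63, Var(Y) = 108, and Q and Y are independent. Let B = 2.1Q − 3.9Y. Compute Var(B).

Var(B) = a²·Var(Q) + b²·Var(Y) + 2ab·covariance of Q and Y with a = 2.1, b = -3.9.
Independence gives covariance of Q and Y = 0.
= 2.1²·63 + (-3.9)²·108 + 2·2.1·(-3.9)·0
= 277.83 + 1642.68 + 0 = 1920.51.

Var(B) = 1920.51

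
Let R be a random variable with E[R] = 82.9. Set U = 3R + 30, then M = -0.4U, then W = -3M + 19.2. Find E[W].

E[W] = 353.64

E[U] = 3·82.9 + 30 = 278.7.
E[M] = (-0.4)·278.7 = -111.48.
E[W] = (-3)·(-111.48) + 19.2 = 353.64.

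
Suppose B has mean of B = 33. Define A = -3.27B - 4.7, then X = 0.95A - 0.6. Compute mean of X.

mean of X = -107.5795

mean of A = (-3.27)·33 + (-4.7) = -112.61.
mean of X = 0.95·(-112.61) + (-0.6) = -107.5795.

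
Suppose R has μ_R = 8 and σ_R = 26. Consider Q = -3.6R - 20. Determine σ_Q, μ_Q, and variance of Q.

Q = -3.6R - 20 is linear with a = -3.6, b = -20.
σ_Q = |a|·σ_R = |-3.6|·26 = 93.6.
μ_Q = a·μ_R + b = (-3.6)·8 + (-20) = -48.8.
variance of R = 26² = 676.
variance of Q = a²·variance of R = (-3.6)²·676 = 8760.96 (the additive constant -20 does not affect variance).

σ_Q = 93.6, μ_Q = -48.8, variance of Q = 8760.96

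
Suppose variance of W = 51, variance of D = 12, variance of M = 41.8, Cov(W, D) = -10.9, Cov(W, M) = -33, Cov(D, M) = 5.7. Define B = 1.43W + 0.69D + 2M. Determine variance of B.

variance of B = a²·variance of W + b²·variance of D + c²·variance of M + 2ab·Cov(W, D) + 2ac·Cov(W, M) + 2bc·Cov(D, M), with a = 1.43, b = 0.69, c = 2.
= 104.2899 + 5.7132 + 167.2 + (-21.51006) + (-188.76) + 15.732
= 82.66504.

variance of B = 82.66504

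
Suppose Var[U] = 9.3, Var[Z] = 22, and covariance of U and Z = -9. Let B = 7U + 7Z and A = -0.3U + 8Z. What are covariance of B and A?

By bilinearity, covariance of B and A = ac·Var[U] + bd·Var[Z] + (ad+bc)·covariance of U and Z, with a=7, b=7, c=-0.3, d=8.
ac·Var[U] = 7·(-0.3)·9.3 = -19.53
bd·Var[Z] = 7·8·22 = 1232
(ad+bc)·covariance of U and Z = (53.9)·(-9) = -485.1
covariance of B and A = -19.53 + 1232 + (-485.1) = 727.37.

covariance of B and A = 727.37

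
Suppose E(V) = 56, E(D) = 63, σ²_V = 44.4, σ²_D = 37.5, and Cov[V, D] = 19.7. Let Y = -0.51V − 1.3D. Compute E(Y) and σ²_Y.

E(Y) = -110.46, σ²_Y = 101.04564

E(Y) = (-0.51)·E(V) + (-1.3)·E(D) = (-0.51)·56 + (-1.3)·63 = -110.46.
σ²_Y = a²·σ²_V + b²·σ²_D + 2ab·Cov[V, D] with a = -0.51, b = -1.3.
= (-0.51)²·44.4 + (-1.3)²·37.5 + 2·(-0.51)·(-1.3)·19.7
= 11.54844 + 63.375 + 26.1222 = 101.04564.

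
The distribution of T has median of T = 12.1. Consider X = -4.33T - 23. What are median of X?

median of X = -75.393

A linear map preserves order up to sign, so median of X = a·median of T + b = (-4.33)·12.1 + (-23) = -75.393.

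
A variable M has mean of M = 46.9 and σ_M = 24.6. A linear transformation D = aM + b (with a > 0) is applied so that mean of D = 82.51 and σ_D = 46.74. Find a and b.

σ_D = a·σ_M (a > 0), so a = 46.74/24.6 = 1.9.
mean of D = a·mean of M + b, so b = 82.51 − 1.9·46.9 = -6.6.

a = 1.9, b = -6.6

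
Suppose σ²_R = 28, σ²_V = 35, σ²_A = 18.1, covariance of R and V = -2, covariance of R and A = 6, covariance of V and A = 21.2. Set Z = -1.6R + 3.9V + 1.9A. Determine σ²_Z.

σ²_Z = 972.035

σ²_Z = a²·σ²_R + b²·σ²_V + c²·σ²_A + 2ab·covariance of R and V + 2ac·covariance of R and A + 2bc·covariance of V and A, with a = -1.6, b = 3.9, c = 1.9.
= 71.68 + 532.35 + 65.341 + 24.96 + (-36.48) + 314.184
= 972.035.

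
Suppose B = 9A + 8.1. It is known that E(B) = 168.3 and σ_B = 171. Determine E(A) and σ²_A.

E(A) = 17.8, σ²_A = 361

From B = 9A + 8.1: E(B) = a·E(A) + b, so E(A) = (E(B) − b)/a = (168.3 − 8.1)/9 = 17.8.
σ²_B = 171² = 29241.
σ²_B = a²·σ²_A, so σ²_A = 29241/9² = 361.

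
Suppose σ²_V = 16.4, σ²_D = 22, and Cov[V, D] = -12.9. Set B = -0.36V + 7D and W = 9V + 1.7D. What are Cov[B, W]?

By bilinearity, Cov[B, W] = ac·σ²_V + bd·σ²_D + (ad+bc)·Cov[V, D], with a=-0.36, b=7, c=9, d=1.7.
ac·σ²_V = (-0.36)·9·16.4 = -53.136
bd·σ²_D = 7·1.7·22 = 261.8
(ad+bc)·Cov[V, D] = (62.388)·(-12.9) = -804.8052
Cov[B, W] = -53.136 + 261.8 + (-804.8052) = -596.1412.

Cov[B, W] = -596.1412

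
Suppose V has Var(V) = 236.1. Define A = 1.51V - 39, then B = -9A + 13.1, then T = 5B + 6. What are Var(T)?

Var(A) = 1.51²·236.1 = 538.33161.
Var(B) = (-9)²·538.33161 = 43604.86041.
Var(T) = 5²·43604.86041 = 1090121.51025.

Var(T) = 1090121.51025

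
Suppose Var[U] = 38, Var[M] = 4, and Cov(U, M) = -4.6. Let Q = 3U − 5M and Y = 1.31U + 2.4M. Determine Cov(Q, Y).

By bilinearity, Cov(Q, Y) = ac·Var[U] + bd·Var[M] + (ad+bc)·Cov(U, M), with a=3, b=-5, c=1.31, d=2.4.
ac·Var[U] = 3·1.31·38 = 149.34
bd·Var[M] = (-5)·2.4·4 = -48
(ad+bc)·Cov(U, M) = (0.65)·(-4.6) = -2.99
Cov(Q, Y) = 149.34 + (-48) + (-2.99) = 98.35.

Cov(Q, Y) = 98.35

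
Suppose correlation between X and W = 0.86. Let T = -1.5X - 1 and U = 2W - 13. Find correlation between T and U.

correlation between T and U = -0.86

Linear rescalings preserve |correlation|; the slopes -1.5 and 2 have opposite signs, so the correlation flips sign: correlation between T and U = −correlation between X and W = -0.86.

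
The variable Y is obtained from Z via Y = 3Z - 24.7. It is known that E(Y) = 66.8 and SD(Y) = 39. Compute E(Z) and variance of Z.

E(Z) = 30.5, variance of Z = 169

From Y = 3Z - 24.7: E(Y) = a·E(Z) + b, so E(Z) = (E(Y) − b)/a = (66.8 − (-24.7))/3 = 30.5.
variance of Y = 39² = 1521.
variance of Y = a²·variance of Z, so variance of Z = 1521/3² = 169.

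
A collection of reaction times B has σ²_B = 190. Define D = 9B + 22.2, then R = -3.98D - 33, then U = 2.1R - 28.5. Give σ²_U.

σ²_D = 9²·190 = 15390.
σ²_R = (-3.98)²·15390 = 243783.756.
σ²_U = 2.1²·243783.756 = 1075086.36396.

σ²_U = 1075086.36396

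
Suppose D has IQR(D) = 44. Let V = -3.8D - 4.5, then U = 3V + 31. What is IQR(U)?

IQR(U) = 501.6

IQR(V) = |-3.8|·44 = 167.2.
IQR(U) = |3|·167.2 = 501.6.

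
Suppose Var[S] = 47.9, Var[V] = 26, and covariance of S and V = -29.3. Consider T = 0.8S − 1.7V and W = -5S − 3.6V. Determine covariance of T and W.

By bilinearity, covariance of T and W = ac·Var[S] + bd·Var[V] + (ad+bc)·covariance of S and V, with a=0.8, b=-1.7, c=-5, d=-3.6.
ac·Var[S] = 0.8·(-5)·47.9 = -191.6
bd·Var[V] = (-1.7)·(-3.6)·26 = 159.12
(ad+bc)·covariance of S and V = (5.62)·(-29.3) = -164.666
covariance of T and W = -191.6 + 159.12 + (-164.666) = -197.146.

covariance of T and W = -197.146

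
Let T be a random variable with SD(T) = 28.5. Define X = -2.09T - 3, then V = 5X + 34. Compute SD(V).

SD(X) = |-2.09|·28.5 = 59.565.
SD(V) = |5|·59.565 = 297.825.

SD(V) = 297.825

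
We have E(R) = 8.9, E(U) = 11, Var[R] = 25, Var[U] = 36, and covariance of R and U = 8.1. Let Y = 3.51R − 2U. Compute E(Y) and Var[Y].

E(Y) = 3.51·E(R) + (-2)·E(U) = 3.51·8.9 + (-2)·11 = 9.239.
Var[Y] = a²·Var[R] + b²·Var[U] + 2ab·covariance of R and U with a = 3.51, b = -2.
= 3.51²·25 + (-2)²·36 + 2·3.51·(-2)·8.1
= 308.0025 + 144 + (-113.724) = 338.2785.

E(Y) = 9.239, Var[Y] = 338.2785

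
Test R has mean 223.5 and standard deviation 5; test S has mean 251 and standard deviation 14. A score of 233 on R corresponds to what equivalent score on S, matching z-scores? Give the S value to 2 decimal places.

S = 277.60

z = (233 − 223.5)/5 = 1.9.
S = 251 + z·14 = 251 + (233 − 223.5)·14/5 = 277.60.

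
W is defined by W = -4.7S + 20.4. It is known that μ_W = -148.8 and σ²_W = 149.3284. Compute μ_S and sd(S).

μ_S = 36, sd(S) = 2.6

From W = -4.7S + 20.4: μ_W = a·μ_S + b, so μ_S = (μ_W − b)/a = (-148.8 − 20.4)/(-4.7) = 36.
sd(W) = √149.3284 = 12.22.
sd(W) = |a|·sd(S), so sd(S) = 12.22/|-4.7| = 2.6.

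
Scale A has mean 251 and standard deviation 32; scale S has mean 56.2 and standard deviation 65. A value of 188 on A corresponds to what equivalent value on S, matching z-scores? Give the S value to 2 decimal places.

S = -71.77

z = (188 − 251)/32 ≈ -1.9688.
S = 56.2 + z·65 = 56.2 + (188 − 251)·65/32 ≈ -71.77.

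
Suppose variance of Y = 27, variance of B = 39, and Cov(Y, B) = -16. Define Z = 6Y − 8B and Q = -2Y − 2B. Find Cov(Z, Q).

By bilinearity, Cov(Z, Q) = ac·variance of Y + bd·variance of B + (ad+bc)·Cov(Y, B), with a=6, b=-8, c=-2, d=-2.
ac·variance of Y = 6·(-2)·27 = -324
bd·variance of B = (-8)·(-2)·39 = 624
(ad+bc)·Cov(Y, B) = (4)·(-16) = -64
Cov(Z, Q) = -324 + 624 + (-64) = 236.

Cov(Z, Q) = 236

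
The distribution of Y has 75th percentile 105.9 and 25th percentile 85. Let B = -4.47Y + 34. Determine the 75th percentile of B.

75th percentile of B = -345.95

Since a = -4.47 < 0 the transformation is decreasing, reversing order: the 75th percentile of B corresponds to the 25th percentile of Y.
So P_{75}(B) = a·P_{25}(Y) + b = (-4.47)·85 + 34 = -345.95.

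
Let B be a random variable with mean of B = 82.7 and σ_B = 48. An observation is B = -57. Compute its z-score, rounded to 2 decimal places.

z = (B − mean of B) / σ_B = (-57 − 82.7) / 48 ≈ -2.91.

z = -2.91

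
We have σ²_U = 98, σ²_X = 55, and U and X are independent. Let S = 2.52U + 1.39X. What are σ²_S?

σ²_S = a²·σ²_U + b²·σ²_X + 2ab·covariance of U and X with a = 2.52, b = 1.39.
Independence gives covariance of U and X = 0.
= 2.52²·98 + 1.39²·55 + 2·2.52·1.39·0
= 622.3392 + 106.2655 + 0 = 728.6047.

σ²_S = 728.6047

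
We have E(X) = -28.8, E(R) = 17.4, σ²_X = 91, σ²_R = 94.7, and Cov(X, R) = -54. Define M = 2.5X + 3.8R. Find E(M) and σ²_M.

E(M) = -5.88, σ²_M = 910.218

E(M) = 2.5·E(X) + 3.8·E(R) = 2.5·(-28.8) + 3.8·17.4 = -5.88.
σ²_M = a²·σ²_X + b²·σ²_R + 2ab·Cov(X, R) with a = 2.5, b = 3.8.
= 2.5²·91 + 3.8²·94.7 + 2·2.5·3.8·(-54)
= 568.75 + 1367.468 + (-1026) = 910.218.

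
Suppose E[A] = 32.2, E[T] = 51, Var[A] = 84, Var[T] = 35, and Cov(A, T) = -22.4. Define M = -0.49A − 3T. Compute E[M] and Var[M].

E[M] = -168.778, Var[M] = 269.3124

E[M] = (-0.49)·E[A] + (-3)·E[T] = (-0.49)·32.2 + (-3)·51 = -168.778.
Var[M] = a²·Var[A] + b²·Var[T] + 2ab·Cov(A, T) with a = -0.49, b = -3.
= (-0.49)²·84 + (-3)²·35 + 2·(-0.49)·(-3)·(-22.4)
= 20.1684 + 315 + (-65.856) = 269.3124.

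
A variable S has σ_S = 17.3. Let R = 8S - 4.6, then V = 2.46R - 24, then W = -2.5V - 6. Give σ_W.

σ_W = 851.16

σ_R = |8|·17.3 = 138.4.
σ_V = |2.46|·138.4 = 340.464.
σ_W = |-2.5|·340.464 = 851.16.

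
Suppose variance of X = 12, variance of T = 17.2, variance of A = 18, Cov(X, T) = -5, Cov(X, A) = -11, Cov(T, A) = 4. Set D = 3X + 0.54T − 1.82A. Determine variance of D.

variance of D = 268.69632

variance of D = a²·variance of X + b²·variance of T + c²·variance of A + 2ab·Cov(X, T) + 2ac·Cov(X, A) + 2bc·Cov(T, A), with a = 3, b = 0.54, c = -1.82.
= 108 + 5.01552 + 59.6232 + (-16.2) + 120.12 + (-7.8624)
= 268.69632.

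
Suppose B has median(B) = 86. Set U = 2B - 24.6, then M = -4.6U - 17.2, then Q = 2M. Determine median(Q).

median(Q) = -1390.48

median(U) = 2·86 + (-24.6) = 147.4.
median(M) = (-4.6)·147.4 + (-17.2) = -695.24.
median(Q) = 2·(-695.24) = -1390.48.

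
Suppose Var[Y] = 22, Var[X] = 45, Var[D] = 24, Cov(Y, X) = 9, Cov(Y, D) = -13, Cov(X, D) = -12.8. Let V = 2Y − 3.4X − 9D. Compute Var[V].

Var[V] = a²·Var[Y] + b²·Var[X] + c²·Var[D] + 2ab·Cov(Y, X) + 2ac·Cov(Y, D) + 2bc·Cov(X, D), with a = 2, b = -3.4, c = -9.
= 88 + 520.2 + 1944 + (-122.4) + 468 + (-783.36)
= 2114.44.

Var[V] = 2114.44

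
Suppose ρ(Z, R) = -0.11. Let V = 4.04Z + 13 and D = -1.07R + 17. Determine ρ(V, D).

ρ(V, D) = 0.11

Linear rescalings preserve |correlation|; the slopes 4.04 and -1.07 have opposite signs, so the correlation flips sign: ρ(V, D) = −ρ(Z, R) = 0.11.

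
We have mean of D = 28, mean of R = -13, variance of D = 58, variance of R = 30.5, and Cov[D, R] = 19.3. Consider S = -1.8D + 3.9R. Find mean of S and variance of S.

mean of S = (-1.8)·mean of D + 3.9·mean of R = (-1.8)·28 + 3.9·(-13) = -101.1.
variance of S = a²·variance of D + b²·variance of R + 2ab·Cov[D, R] with a = -1.8, b = 3.9.
= (-1.8)²·58 + 3.9²·30.5 + 2·(-1.8)·3.9·19.3
= 187.92 + 463.905 + (-270.972) = 380.853.

mean of S = -101.1, variance of S = 380.853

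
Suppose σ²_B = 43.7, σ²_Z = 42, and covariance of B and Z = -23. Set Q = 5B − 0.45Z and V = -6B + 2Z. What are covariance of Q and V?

covariance of Q and V = -1640.9

By bilinearity, covariance of Q and V = ac·σ²_B + bd·σ²_Z + (ad+bc)·covariance of B and Z, with a=5, b=-0.45, c=-6, d=2.
ac·σ²_B = 5·(-6)·43.7 = -1311
bd·σ²_Z = (-0.45)·2·42 = -37.8
(ad+bc)·covariance of B and Z = (12.7)·(-23) = -292.1
covariance of Q and V = -1311 + (-37.8) + (-292.1) = -1640.9.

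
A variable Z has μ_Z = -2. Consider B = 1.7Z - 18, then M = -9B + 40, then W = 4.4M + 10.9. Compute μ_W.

μ_B = 1.7·(-2) + (-18) = -21.4.
μ_M = (-9)·(-21.4) + 40 = 232.6.
μ_W = 4.4·232.6 + 10.9 = 1034.34.

μ_W = 1034.34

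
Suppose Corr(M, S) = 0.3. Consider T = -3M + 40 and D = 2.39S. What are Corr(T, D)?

Linear rescalings preserve |correlation|; the slopes -3 and 2.39 have opposite signs, so the correlation flips sign: Corr(T, D) = −Corr(M, S) = -0.3.

Corr(T, D) = -0.3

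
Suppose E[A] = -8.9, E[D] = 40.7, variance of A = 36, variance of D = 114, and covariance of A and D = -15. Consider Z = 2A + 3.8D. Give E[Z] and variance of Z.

E[Z] = 136.86, variance of Z = 1562.16

E[Z] = 2·E[A] + 3.8·E[D] = 2·(-8.9) + 3.8·40.7 = 136.86.
variance of Z = a²·variance of A + b²·variance of D + 2ab·covariance of A and D with a = 2, b = 3.8.
= 2²·36 + 3.8²·114 + 2·2·3.8·(-15)
= 144 + 1646.16 + (-228) = 1562.16.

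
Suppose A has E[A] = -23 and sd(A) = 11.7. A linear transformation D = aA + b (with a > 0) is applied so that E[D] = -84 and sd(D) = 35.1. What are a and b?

sd(D) = a·sd(A) (a > 0), so a = 35.1/11.7 = 3.
E[D] = a·E[A] + b, so b = -84 − 3·(-23) = -15.

a = 3, b = -15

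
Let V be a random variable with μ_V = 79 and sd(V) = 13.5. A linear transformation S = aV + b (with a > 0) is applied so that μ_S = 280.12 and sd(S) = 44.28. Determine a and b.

a = 3.28, b = 21

sd(S) = a·sd(V) (a > 0), so a = 44.28/13.5 = 3.28.
μ_S = a·μ_V + b, so b = 280.12 − 3.28·79 = 21.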